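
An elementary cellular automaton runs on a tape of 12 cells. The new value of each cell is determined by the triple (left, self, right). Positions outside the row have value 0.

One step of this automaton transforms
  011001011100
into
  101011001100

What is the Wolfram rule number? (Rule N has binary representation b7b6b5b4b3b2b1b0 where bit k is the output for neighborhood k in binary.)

198

position 8: 111 → 1  (bit 7 = 1)
position 2: 110 → 1  (bit 6 = 1)
position 6: 101 → 0  (bit 5 = 0)
position 3: 100 → 0  (bit 4 = 0)
position 1: 011 → 0  (bit 3 = 0)
position 5: 010 → 1  (bit 2 = 1)
position 0: 001 → 1  (bit 1 = 1)
position 11: 000 → 0  (bit 0 = 0)
bits b7..b0 = 11000110 = 198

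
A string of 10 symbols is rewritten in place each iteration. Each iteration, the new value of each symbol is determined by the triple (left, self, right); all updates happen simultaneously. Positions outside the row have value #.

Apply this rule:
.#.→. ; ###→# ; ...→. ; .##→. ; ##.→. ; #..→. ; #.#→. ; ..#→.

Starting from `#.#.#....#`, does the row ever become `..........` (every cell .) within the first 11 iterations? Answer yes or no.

..........
all cells are . at iteration 1

yes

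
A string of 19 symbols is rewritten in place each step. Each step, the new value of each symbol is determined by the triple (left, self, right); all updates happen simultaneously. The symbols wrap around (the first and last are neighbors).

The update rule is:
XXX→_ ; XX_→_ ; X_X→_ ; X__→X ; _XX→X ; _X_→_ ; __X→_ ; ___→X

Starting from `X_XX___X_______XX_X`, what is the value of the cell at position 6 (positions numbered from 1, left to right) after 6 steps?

X

__X_XX__XXXXXX_X__X
X___X_X_X_______X__
_XX______XXXXXX__X_
_X_XXXXX_X_____X__X
___X______XXXX__X__
XX__XXXXX_X___X__XX
position 6 holds X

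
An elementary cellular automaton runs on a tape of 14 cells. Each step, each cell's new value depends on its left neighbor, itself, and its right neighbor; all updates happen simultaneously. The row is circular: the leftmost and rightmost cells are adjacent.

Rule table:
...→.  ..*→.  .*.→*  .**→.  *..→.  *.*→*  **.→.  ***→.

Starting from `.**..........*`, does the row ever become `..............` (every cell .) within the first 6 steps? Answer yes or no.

*............*
..............
all cells are . at step 2

yes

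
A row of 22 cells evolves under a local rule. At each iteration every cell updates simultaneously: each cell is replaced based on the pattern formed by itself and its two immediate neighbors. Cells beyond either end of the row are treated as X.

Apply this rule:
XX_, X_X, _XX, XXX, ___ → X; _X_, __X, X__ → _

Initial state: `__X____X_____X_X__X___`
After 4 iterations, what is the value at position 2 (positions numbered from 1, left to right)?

____XX___XXX__X_____X_
_XX_XX_X_XXX____XXX__X
XXXXXXX_XXXX_XX_XXX__X
XXXXXXXXXXXXXXXXXXX__X
position 2 holds X

X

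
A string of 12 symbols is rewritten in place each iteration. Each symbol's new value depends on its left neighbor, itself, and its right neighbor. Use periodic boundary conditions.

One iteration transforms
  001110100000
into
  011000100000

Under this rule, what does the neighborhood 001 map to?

At position 1 the neighborhood is 001; the next row has 1 there.

1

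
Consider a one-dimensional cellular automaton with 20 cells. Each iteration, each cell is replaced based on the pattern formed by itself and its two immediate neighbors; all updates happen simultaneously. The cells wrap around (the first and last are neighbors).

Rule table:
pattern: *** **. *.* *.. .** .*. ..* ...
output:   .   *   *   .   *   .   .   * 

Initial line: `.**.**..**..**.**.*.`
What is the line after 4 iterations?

.....**.**.**.**...*

iteration 1: .*****..**..******..
iteration 2: .*...*..**..*....*.*
iteration 3: *..*....**....**..*.
iteration 4: .....**.**.**.**...*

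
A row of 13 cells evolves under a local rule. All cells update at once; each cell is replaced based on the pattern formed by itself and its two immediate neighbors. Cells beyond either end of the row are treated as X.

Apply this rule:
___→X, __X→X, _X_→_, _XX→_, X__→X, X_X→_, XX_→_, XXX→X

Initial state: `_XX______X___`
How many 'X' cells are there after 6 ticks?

___XXXXXX_XXX
XXX_XXXX___XX
XX___XX_XXX_X
X_XXX____X___
___X_XXXX_XXX
XXX___XX___XX
count of X: 7

7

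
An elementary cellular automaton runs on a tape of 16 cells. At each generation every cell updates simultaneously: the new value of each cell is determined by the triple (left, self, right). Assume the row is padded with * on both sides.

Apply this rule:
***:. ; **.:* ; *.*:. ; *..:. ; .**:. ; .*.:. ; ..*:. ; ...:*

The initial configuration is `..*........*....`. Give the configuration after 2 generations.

....******...**.
.**......*.*..*.

.**......*.*..*.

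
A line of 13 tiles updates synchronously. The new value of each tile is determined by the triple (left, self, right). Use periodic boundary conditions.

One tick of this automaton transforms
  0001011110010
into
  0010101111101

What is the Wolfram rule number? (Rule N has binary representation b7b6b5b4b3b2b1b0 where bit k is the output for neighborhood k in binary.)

242

position 6: 111 → 1  (bit 7 = 1)
position 8: 110 → 1  (bit 6 = 1)
position 4: 101 → 1  (bit 5 = 1)
position 9: 100 → 1  (bit 4 = 1)
position 5: 011 → 0  (bit 3 = 0)
position 3: 010 → 0  (bit 2 = 0)
position 2: 001 → 1  (bit 1 = 1)
position 0: 000 → 0  (bit 0 = 0)
bits b7..b0 = 11110010 = 242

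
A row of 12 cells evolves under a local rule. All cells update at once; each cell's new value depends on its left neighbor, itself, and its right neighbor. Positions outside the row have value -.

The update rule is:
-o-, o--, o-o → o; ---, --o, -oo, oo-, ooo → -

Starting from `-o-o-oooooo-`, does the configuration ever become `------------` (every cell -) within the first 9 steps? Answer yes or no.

yes

-oooo------o
-----o-----o
-----oo----o
-------o---o
-------oo--o
---------o-o
---------ooo
------------
all cells are - at step 8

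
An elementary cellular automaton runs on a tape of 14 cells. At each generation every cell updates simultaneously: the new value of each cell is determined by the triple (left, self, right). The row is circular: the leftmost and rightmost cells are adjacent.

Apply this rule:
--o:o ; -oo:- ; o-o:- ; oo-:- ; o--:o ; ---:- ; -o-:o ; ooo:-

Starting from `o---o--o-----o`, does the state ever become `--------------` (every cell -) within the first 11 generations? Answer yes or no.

-o-oooooo---o-
oo-------o-ooo
--o-----oo----
-ooo---o--o---
o---o-oooooo--
oo-oo-------oo
-----o-----o--
----ooo---ooo-
---o---o-o---o
o-ooo-oo-oo-oo
--------------
all cells are - at generation 11

yes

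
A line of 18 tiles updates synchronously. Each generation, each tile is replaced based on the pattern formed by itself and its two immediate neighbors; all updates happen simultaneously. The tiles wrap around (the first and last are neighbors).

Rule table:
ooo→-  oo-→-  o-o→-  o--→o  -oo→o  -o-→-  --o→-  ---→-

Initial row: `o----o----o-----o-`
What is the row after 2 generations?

--o----o----o-----

-o----o----o------
--o----o----o-----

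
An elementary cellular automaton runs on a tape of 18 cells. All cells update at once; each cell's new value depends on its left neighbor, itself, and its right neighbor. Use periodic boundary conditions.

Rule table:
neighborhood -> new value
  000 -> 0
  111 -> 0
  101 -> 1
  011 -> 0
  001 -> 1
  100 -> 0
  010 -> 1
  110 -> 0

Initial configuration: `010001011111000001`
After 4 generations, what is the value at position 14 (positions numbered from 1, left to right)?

1

110011100000000011
000100000000000100
001100000000001100
010000000000010000
position 14 holds 1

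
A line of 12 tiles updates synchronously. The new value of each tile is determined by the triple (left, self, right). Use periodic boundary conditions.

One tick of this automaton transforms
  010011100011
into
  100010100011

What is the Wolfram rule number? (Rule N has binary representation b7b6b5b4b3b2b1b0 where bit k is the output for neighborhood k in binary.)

position 5: 111 → 0  (bit 7 = 0)
position 6: 110 → 1  (bit 6 = 1)
position 0: 101 → 1  (bit 5 = 1)
position 2: 100 → 0  (bit 4 = 0)
position 4: 011 → 1  (bit 3 = 1)
position 1: 010 → 0  (bit 2 = 0)
position 3: 001 → 0  (bit 1 = 0)
position 8: 000 → 0  (bit 0 = 0)
bits b7..b0 = 01101000 = 104

104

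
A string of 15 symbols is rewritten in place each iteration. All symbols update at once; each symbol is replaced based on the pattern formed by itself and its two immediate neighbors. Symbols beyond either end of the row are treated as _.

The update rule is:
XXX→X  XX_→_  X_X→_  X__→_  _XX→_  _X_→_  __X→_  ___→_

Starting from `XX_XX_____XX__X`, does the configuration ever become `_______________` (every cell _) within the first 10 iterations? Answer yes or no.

yes

iteration 1: _______________
all cells are _ at iteration 1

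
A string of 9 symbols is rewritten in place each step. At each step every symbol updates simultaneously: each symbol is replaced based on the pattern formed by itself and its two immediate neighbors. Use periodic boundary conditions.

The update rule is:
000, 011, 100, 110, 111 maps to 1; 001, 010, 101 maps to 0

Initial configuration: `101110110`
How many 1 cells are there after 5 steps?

7

001110110
101110111
101110111  (fixed point — unchanged through step 5)
count of 1: 7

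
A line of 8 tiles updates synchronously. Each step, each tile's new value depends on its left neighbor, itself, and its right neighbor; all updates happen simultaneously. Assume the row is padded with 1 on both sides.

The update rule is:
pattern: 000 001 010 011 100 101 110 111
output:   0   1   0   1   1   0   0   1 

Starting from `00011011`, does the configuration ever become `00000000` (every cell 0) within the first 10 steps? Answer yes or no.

no

step 1: 10110011
step 2: 00101111
step 3: 11001111
step 4: 10111111
step 5: 00111111
step 6: 11111111
step 7: 11111111  (fixed point — unchanged through step 10)
step 10 is 11111111, still not uniform 0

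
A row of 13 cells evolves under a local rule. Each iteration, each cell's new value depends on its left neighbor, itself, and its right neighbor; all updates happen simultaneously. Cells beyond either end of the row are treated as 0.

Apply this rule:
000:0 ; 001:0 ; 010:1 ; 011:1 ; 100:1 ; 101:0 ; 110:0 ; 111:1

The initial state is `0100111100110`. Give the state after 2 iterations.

0100110010101

0110111010101
0100110010101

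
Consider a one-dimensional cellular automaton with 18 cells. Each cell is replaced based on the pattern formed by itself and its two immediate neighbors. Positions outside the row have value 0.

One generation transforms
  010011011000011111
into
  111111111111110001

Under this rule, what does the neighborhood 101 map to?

At position 6 the neighborhood is 101; the next row has 1 there.

1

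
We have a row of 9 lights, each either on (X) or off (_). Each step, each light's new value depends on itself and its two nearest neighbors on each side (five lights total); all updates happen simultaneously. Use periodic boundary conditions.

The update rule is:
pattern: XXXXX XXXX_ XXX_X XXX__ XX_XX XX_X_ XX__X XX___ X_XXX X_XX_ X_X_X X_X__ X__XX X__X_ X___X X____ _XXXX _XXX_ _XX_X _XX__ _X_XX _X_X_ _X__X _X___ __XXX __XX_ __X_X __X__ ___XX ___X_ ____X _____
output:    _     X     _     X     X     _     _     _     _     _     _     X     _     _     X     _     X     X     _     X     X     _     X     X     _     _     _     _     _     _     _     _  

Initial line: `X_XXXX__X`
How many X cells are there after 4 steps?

2

_X_XXX___
__X_XX___
___X_X___
_____XX__
count of X: 2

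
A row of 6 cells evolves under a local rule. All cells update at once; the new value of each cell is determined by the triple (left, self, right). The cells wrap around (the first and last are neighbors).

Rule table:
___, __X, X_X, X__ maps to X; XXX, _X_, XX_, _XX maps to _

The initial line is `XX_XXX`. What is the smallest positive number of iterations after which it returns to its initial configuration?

__X___
XX_XXX

2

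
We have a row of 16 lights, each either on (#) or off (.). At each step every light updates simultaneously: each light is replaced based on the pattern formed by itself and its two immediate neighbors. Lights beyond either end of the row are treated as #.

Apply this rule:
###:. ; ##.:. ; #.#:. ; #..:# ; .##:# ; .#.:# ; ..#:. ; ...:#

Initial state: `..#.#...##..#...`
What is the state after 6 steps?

..#.#...#.#.#...

#.#.###.#.#.###.
..#.#...#.#.#...
#.#.###.#.#.###.  (repeats step 1; period 2)
step 6: ..#.#...#.#.#...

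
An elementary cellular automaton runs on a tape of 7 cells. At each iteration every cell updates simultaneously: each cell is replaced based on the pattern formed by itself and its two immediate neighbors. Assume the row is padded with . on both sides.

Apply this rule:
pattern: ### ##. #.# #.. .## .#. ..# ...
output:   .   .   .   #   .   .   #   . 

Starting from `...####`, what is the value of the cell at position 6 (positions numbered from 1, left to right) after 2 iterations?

..#....
.#.#...
position 6 holds .

.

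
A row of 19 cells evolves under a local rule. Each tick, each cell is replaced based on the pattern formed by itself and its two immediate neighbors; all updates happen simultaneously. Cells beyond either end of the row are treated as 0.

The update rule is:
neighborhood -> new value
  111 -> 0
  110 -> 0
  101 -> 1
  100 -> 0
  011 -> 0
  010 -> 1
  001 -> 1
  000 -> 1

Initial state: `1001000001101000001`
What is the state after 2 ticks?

1011011110011011111
1100100000100100000

1100100000100100000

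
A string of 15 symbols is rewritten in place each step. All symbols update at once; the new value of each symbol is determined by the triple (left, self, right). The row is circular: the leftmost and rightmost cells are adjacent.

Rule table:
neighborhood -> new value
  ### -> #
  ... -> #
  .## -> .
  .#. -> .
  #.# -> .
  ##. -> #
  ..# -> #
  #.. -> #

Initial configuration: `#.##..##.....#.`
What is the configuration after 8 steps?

...###.######..
###.##..#######
###..###.######
#####.##..#####
#####..###.####
#######.##..###
#######..###.##
#########.##..#

#########.##..#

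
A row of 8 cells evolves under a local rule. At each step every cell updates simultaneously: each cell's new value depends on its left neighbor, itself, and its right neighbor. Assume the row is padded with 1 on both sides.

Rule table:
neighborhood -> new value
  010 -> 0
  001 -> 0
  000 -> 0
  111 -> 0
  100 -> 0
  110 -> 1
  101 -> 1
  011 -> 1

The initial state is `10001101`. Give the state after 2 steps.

10001000

10001111
10001000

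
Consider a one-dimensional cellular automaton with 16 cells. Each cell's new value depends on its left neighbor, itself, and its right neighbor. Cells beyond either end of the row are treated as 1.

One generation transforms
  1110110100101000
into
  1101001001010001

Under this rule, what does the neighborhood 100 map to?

0

At position 8 the neighborhood is 100; the next row has 0 there.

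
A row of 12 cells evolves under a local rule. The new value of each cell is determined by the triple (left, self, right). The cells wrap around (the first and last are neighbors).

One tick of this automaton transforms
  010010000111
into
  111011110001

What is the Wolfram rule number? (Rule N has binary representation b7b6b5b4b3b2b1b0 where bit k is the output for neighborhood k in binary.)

position 10: 111 → 0  (bit 7 = 0)
position 11: 110 → 1  (bit 6 = 1)
position 0: 101 → 1  (bit 5 = 1)
position 2: 100 → 1  (bit 4 = 1)
position 9: 011 → 0  (bit 3 = 0)
position 1: 010 → 1  (bit 2 = 1)
position 3: 001 → 0  (bit 1 = 0)
position 6: 000 → 1  (bit 0 = 1)
bits b7..b0 = 01110101 = 117

117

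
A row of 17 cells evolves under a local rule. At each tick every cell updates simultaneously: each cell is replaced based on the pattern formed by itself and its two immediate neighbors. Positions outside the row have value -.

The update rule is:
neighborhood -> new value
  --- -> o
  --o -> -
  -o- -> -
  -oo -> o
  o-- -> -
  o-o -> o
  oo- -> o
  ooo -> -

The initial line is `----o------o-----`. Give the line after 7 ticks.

ooo---oooo---oooo
o-o-o-o--o-o-o--o
-o-o-o----o-o----
--o-o--oo--o--ooo
o--o---oo-----o-o
-----o-oo-ooo--o-
oooo--ooooo-o----

oooo--ooooo-o----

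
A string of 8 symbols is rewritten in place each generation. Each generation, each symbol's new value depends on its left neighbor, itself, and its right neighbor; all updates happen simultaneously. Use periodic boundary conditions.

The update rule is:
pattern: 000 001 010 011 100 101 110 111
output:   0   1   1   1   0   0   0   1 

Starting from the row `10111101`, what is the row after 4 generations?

00111001
01110011
01100110
11001100

11001100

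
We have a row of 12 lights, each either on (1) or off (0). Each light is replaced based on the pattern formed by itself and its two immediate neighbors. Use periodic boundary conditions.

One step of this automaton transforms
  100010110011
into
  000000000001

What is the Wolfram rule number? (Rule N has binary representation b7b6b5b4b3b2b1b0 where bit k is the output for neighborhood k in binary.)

128

position 11: 111 → 1  (bit 7 = 1)
position 0: 110 → 0  (bit 6 = 0)
position 5: 101 → 0  (bit 5 = 0)
position 1: 100 → 0  (bit 4 = 0)
position 6: 011 → 0  (bit 3 = 0)
position 4: 010 → 0  (bit 2 = 0)
position 3: 001 → 0  (bit 1 = 0)
position 2: 000 → 0  (bit 0 = 0)
bits b7..b0 = 10000000 = 128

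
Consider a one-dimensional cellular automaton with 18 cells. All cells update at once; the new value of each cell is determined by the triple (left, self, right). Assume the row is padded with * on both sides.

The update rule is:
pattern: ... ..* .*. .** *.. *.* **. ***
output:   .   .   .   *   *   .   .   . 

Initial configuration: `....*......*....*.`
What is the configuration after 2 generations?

.*....*......*....

*....*......*.....
.*....*......*....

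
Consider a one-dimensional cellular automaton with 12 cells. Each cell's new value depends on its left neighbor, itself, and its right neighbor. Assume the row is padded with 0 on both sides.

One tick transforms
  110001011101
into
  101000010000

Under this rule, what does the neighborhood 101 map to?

0

At position 6 the neighborhood is 101; the next row has 0 there.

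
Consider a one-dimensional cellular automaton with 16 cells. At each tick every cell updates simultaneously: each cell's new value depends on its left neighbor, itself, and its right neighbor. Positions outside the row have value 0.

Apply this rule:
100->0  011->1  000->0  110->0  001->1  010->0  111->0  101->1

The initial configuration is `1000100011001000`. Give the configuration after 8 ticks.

0001000110010000
0010001100100000
0100011001000000
1000110010000000
0001100100000000
0011001000000000
0110010000000000
1100100000000000

1100100000000000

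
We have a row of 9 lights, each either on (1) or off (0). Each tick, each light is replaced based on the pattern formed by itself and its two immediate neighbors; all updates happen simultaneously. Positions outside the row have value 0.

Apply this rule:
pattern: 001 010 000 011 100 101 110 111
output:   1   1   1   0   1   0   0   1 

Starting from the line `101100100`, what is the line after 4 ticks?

100111101

100011111
111101110
011000101
100111101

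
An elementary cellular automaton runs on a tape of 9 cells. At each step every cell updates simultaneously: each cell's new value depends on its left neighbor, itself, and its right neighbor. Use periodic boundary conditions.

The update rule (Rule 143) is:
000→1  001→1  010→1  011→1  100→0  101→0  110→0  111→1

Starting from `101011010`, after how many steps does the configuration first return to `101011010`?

18

101010010
101010110
101010100
101010101
001010101
011010101
010010101
010110101
010100101
010101101
010101001
010101011
010101010
110101010
100101010
101101010
101001010
101011010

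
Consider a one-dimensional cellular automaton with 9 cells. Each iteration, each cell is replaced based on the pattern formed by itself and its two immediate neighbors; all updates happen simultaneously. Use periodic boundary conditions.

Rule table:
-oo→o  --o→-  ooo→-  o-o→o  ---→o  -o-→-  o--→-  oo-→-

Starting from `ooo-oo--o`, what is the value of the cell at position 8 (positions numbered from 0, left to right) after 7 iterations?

---oo---o
-o-o--o--
--o-----o
----ooo--
ooo-o---o
---o--o-o
-o-----o-
position 8 holds -

-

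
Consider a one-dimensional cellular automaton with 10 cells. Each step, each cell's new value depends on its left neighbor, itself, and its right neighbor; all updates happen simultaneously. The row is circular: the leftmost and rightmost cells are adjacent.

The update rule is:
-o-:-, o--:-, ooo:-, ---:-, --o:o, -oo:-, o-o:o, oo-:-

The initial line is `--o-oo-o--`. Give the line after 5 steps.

--o----o-o

-o-o--o---
o-o--o----
-o--o----o
o--o----o-
--o----o-o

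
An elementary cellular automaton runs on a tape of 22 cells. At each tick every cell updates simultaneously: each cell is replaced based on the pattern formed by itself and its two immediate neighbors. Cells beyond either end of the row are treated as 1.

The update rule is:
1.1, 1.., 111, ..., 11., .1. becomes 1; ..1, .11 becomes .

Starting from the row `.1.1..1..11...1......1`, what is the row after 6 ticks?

tick 1: 11111.11..111.111111..
tick 2: 111111.11..111.111111.
tick 3: 1111111.11..111.111111
tick 4: 11111111.11..111.11111
tick 5: 111111111.11..111.1111
tick 6: 1111111111.11..111.111

1111111111.11..111.111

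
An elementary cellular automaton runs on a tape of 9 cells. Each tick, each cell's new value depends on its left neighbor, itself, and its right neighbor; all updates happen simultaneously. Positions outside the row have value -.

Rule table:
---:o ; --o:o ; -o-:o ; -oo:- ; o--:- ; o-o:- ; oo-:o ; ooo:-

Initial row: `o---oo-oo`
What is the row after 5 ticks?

o-oo-o--o
o--o-o-oo
o-oo-o--o  (repeats tick 1; period 2)
tick 5: o-oo-o--o

o-oo-o--o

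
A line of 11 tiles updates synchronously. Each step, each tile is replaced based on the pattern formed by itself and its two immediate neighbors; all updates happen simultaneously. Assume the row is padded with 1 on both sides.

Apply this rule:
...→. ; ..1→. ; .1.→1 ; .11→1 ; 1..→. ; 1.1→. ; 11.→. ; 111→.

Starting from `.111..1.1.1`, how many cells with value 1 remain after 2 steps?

4

.1....1.1.1
.1....1.1.1
count of 1: 4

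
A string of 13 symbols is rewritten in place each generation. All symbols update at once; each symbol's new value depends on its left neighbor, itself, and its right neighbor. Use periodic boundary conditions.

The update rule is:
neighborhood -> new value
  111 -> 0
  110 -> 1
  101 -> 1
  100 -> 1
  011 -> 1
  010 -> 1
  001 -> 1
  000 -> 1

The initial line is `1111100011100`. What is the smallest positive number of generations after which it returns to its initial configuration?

2

generation 1: 1000111110111
generation 2: 1111100011100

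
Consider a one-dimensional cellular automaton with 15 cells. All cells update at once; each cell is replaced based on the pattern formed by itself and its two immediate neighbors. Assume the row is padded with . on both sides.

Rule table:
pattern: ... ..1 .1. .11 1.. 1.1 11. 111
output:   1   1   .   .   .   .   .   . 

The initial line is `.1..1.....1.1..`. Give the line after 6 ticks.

1..1..1111....1
..1..1.....111.
11..1..1111....
...1..1.....111
111..1..1111...
....1..1.....11

....1..1.....11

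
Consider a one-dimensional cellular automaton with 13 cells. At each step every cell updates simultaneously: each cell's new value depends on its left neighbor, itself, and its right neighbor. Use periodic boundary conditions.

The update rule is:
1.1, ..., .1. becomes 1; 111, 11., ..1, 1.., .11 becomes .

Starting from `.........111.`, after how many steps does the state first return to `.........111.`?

step 1: 11111111.....
step 2: .........111.

2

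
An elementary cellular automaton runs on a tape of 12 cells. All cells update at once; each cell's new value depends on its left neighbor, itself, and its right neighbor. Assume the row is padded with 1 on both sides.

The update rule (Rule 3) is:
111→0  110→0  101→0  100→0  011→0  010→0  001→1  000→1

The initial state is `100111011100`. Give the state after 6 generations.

generation 1: 001000000001
generation 2: 010011111110
generation 3: 000100000000
generation 4: 011001111111
generation 5: 000010000000
generation 6: 011100111111

011100111111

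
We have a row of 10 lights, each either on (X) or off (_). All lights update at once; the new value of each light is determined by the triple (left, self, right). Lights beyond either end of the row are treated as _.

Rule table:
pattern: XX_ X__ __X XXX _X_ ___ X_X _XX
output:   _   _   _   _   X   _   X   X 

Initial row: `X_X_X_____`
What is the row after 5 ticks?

XXXXX_____
X_________
X_________  (fixed point — unchanged through tick 5)

X_________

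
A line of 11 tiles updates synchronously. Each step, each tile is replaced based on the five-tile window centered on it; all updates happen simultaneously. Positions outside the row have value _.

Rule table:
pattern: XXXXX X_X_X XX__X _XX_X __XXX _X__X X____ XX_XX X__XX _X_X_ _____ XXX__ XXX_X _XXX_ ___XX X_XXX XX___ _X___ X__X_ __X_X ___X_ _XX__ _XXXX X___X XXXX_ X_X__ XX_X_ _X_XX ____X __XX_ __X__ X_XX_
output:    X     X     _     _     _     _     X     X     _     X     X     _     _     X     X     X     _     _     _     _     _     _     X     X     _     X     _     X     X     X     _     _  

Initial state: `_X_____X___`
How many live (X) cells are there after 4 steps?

step 1: ___XXX___XX
step 2: XXX_X__XXX_
step 3: _X__X___X__
step 4: ______X___X
count of X: 2

2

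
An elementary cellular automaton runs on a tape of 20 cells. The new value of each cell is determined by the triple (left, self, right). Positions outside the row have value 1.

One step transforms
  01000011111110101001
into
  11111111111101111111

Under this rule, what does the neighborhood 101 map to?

1

At position 0 the neighborhood is 101; the next row has 1 there.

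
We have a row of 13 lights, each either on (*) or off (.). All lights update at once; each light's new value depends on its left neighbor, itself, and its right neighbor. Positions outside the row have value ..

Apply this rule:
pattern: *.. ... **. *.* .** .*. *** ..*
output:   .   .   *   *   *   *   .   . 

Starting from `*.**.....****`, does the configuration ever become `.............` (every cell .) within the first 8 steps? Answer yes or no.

no

****.....*..*
*..*.....*..*
*..*.....*..*  (fixed point — unchanged through step 8)
step 8 is *..*.....*..*, still not uniform .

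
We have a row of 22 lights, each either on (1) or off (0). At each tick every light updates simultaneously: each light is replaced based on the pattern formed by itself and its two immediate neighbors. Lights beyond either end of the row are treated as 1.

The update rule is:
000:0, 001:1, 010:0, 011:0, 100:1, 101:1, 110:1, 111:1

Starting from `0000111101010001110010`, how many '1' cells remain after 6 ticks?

16

1001011110101010111101
1110101111010101011110
1111010111101010101111
1111101011110101010111
1111110101111010101011
1111111010111101010101
count of 1: 16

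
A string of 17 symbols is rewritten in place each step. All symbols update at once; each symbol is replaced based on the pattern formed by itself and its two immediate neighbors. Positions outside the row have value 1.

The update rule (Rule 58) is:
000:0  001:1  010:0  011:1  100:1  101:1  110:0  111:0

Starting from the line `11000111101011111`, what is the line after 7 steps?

00101100010110000
11011010101101001
00110101011010111
11101010110101100
00010101101011011
10101011010110110
01010110101101101

01010110101101101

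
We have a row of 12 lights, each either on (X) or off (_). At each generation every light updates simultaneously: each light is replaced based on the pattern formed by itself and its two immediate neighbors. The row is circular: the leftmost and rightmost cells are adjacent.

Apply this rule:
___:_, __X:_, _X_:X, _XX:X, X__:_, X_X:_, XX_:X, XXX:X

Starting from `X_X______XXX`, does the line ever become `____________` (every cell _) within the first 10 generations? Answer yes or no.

no

X_X______XXX  (fixed point — unchanged through generation 10)
generation 10 is X_X______XXX, still not uniform _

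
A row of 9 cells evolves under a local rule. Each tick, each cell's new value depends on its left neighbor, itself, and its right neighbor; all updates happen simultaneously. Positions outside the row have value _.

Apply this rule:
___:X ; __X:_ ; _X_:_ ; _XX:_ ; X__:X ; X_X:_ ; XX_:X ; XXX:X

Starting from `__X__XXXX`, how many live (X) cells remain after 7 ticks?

tick 1: X__X__XXX
tick 2: _X__X__XX
tick 3: __X__X__X
tick 4: X__X__X__
tick 5: _X__X__XX  (repeats tick 2; period 3)
tick 7: X__X__X__
count of X: 3

3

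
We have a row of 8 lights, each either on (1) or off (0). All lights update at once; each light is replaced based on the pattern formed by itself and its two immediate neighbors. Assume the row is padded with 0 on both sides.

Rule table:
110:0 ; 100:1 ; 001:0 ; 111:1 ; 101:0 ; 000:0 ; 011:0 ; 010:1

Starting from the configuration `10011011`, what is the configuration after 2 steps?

11000000
00100000

00100000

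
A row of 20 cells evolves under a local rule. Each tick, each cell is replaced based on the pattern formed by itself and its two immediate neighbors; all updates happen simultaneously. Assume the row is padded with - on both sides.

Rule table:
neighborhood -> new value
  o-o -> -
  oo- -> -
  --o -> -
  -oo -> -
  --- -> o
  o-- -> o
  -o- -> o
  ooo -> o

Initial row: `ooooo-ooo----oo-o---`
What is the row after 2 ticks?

--o-oo-o--o-ooo--oo-

tick 1: -ooo---o-ooo----oooo
tick 2: --o-oo-o--o-ooo--oo-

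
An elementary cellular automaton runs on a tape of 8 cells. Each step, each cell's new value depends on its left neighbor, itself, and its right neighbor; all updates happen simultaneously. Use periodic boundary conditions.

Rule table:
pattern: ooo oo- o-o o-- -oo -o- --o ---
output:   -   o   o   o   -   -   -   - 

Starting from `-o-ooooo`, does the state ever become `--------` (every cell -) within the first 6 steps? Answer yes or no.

step 1: o-o----o
step 2: oo-o----
step 3: -oo-o---
step 4: --oo-o--
step 5: ---oo-o-
step 6: ----oo-o
step 6 is ----oo-o, still not uniform -

no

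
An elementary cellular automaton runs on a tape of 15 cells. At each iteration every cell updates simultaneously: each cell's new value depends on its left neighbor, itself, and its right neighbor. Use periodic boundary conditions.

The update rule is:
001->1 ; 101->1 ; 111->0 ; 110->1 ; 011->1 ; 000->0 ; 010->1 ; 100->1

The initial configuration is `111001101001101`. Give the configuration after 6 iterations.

000111100011110

001111111111111
111000000000001
001100000000011
111110000000111
000011000001100
000111100011110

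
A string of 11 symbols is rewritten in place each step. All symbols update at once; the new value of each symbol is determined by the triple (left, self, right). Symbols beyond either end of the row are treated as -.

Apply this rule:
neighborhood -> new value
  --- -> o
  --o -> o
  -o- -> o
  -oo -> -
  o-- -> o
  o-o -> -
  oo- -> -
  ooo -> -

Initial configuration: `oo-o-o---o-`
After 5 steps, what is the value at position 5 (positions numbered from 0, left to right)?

---o-oooooo
oooo-------
----ooooooo
oooo-------  (repeats step 2; period 2)
step 5: ----ooooooo
position 5 holds o

o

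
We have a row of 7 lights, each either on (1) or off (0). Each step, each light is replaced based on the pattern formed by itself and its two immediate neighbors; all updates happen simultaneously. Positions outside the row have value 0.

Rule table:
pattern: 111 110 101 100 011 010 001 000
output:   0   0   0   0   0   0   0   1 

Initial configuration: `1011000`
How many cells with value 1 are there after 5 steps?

2

step 1: 0000011
step 2: 1111000
step 3: 0000011  (repeats step 1; period 2)
step 5: 0000011
count of 1: 2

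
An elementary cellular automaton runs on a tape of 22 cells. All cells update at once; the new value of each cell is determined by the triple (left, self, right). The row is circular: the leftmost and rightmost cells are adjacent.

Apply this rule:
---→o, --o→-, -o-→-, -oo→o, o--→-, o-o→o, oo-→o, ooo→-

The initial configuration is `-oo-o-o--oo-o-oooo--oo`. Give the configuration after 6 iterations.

oooo-o---ooo-oo--o--oo
---oo--o-o-oooo-----o-
oo-oo---o-oo--o-ooo---
ooooo-o--ooo---oo-o-o-
o---oo---o-o-o-ooo-o-o
o-o-oo-o--o-o-oo-oo-oo

o-o-oo-o--o-o-oo-oo-oo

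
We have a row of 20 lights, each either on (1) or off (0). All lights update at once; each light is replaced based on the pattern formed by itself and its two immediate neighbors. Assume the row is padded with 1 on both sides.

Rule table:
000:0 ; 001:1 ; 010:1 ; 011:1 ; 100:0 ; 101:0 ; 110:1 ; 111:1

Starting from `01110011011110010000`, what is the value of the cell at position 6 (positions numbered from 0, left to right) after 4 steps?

01110111011110110001
01110111011110110011
01110111011110110111
01110111011110110111
position 6 holds 1

1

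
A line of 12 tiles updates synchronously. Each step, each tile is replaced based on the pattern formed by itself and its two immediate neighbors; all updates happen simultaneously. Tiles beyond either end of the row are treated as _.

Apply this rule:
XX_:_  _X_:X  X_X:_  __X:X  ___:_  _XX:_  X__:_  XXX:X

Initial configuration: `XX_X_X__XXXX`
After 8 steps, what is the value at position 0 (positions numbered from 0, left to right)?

___X_X_X_XX_
__XX_X_X____
_X___X_X____
XX__XX_X____
___X___X____
__XX__XX____
_X___X______
XX__XX______
position 0 holds X

X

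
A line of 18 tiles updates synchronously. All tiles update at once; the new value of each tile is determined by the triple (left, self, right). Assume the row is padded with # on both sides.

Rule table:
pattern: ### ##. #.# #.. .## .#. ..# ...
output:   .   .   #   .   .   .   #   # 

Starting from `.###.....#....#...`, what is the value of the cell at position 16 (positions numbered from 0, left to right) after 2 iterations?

#....####..###..##
..###.....#....#..
position 16 holds .

.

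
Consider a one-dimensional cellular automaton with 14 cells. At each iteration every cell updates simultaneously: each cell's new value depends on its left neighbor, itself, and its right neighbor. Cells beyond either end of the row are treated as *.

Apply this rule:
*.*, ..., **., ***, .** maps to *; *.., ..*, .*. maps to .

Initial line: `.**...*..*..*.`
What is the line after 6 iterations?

****..********

***.*........*
****..******.*
****..********
****..********  (fixed point — unchanged through iteration 6)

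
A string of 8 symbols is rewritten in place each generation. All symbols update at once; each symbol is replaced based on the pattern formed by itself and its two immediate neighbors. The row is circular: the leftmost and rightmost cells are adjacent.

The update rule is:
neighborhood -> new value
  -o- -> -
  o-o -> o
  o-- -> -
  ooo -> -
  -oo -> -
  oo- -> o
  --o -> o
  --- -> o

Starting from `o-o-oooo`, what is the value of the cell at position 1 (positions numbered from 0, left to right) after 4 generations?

oo-o----
-oo--ooo
o-o-o--o
oo-o--o-
position 1 holds o

o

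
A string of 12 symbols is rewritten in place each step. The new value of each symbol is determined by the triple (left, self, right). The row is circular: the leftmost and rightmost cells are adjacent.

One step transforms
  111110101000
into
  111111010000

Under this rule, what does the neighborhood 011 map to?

At position 0 the neighborhood is 011; the next row has 1 there.

1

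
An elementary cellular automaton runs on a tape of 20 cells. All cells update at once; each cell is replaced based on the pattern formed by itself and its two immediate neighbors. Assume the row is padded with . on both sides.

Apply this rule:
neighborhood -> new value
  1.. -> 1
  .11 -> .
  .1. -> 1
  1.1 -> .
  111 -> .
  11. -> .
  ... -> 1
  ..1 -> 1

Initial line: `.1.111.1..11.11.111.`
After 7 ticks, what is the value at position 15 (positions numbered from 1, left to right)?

11.....111.........1
..11111...1111111111
11.....111..........
..11111...1111111111  (repeats tick 2; period 2)
tick 7: 11.....111..........
position 15 holds .

.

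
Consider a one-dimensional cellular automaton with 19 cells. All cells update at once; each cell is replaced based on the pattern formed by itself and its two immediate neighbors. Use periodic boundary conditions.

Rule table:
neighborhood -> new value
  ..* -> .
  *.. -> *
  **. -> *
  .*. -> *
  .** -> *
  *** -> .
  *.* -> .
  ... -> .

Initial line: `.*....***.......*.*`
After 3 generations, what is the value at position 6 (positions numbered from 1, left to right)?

.**...*.**......*.*
.***..*.***.....*.*
.*.**.*.*.**....*.*
position 6 holds .

.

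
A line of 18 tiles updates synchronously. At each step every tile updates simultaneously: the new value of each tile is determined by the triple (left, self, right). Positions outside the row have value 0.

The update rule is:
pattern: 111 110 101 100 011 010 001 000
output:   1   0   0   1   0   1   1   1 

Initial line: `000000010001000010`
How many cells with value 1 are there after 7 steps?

step 1: 111111111111111111
step 2: 011111111111111110
step 3: 101111111111111101
step 4: 100111111111111001
step 5: 111011111111110111
step 6: 010001111111100010
step 7: 111110111111011111
count of 1: 16

16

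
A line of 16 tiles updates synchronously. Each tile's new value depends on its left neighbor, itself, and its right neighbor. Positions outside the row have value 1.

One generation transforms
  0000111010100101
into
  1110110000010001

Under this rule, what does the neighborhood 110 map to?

At position 6 the neighborhood is 110; the next row has 0 there.

0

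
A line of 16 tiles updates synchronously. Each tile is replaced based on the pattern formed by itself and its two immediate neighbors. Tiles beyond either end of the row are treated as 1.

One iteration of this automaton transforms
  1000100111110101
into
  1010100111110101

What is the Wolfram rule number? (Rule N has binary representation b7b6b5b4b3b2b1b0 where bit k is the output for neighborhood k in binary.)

position 8: 111 → 1  (bit 7 = 1)
position 0: 110 → 1  (bit 6 = 1)
position 12: 101 → 0  (bit 5 = 0)
position 1: 100 → 0  (bit 4 = 0)
position 7: 011 → 1  (bit 3 = 1)
position 4: 010 → 1  (bit 2 = 1)
position 3: 001 → 0  (bit 1 = 0)
position 2: 000 → 1  (bit 0 = 1)
bits b7..b0 = 11001101 = 205

205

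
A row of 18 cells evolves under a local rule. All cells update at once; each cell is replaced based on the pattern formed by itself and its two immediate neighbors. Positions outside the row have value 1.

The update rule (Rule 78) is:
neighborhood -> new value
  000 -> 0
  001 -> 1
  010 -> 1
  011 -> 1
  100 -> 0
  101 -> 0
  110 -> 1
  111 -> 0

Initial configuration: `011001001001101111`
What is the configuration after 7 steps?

011011011011101000
011011011010101001
011011011010101011
011011011010101010
011011011010101010  (fixed point — unchanged through step 7)

011011011010101010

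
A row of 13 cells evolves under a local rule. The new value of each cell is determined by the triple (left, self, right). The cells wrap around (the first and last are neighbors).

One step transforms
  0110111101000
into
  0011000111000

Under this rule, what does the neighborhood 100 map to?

At position 10 the neighborhood is 100; the next row has 0 there.

0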